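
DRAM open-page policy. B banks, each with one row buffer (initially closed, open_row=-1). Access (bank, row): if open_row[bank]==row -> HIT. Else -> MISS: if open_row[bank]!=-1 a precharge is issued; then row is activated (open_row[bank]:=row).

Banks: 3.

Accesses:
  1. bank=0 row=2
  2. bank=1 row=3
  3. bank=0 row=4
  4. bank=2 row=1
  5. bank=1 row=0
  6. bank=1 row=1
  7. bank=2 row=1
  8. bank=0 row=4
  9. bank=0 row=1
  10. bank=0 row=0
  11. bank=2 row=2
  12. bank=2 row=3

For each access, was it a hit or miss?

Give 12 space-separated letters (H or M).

Acc 1: bank0 row2 -> MISS (open row2); precharges=0
Acc 2: bank1 row3 -> MISS (open row3); precharges=0
Acc 3: bank0 row4 -> MISS (open row4); precharges=1
Acc 4: bank2 row1 -> MISS (open row1); precharges=1
Acc 5: bank1 row0 -> MISS (open row0); precharges=2
Acc 6: bank1 row1 -> MISS (open row1); precharges=3
Acc 7: bank2 row1 -> HIT
Acc 8: bank0 row4 -> HIT
Acc 9: bank0 row1 -> MISS (open row1); precharges=4
Acc 10: bank0 row0 -> MISS (open row0); precharges=5
Acc 11: bank2 row2 -> MISS (open row2); precharges=6
Acc 12: bank2 row3 -> MISS (open row3); precharges=7

Answer: M M M M M M H H M M M M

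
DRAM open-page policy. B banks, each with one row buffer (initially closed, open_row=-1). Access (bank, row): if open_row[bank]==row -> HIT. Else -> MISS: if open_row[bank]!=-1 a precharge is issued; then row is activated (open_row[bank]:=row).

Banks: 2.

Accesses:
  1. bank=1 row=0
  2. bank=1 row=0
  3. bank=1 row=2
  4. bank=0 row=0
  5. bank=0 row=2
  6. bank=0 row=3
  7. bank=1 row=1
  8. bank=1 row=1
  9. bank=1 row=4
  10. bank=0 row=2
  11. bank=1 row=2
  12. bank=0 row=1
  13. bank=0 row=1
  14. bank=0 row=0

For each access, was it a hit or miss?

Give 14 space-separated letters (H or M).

Answer: M H M M M M M H M M M M H M

Derivation:
Acc 1: bank1 row0 -> MISS (open row0); precharges=0
Acc 2: bank1 row0 -> HIT
Acc 3: bank1 row2 -> MISS (open row2); precharges=1
Acc 4: bank0 row0 -> MISS (open row0); precharges=1
Acc 5: bank0 row2 -> MISS (open row2); precharges=2
Acc 6: bank0 row3 -> MISS (open row3); precharges=3
Acc 7: bank1 row1 -> MISS (open row1); precharges=4
Acc 8: bank1 row1 -> HIT
Acc 9: bank1 row4 -> MISS (open row4); precharges=5
Acc 10: bank0 row2 -> MISS (open row2); precharges=6
Acc 11: bank1 row2 -> MISS (open row2); precharges=7
Acc 12: bank0 row1 -> MISS (open row1); precharges=8
Acc 13: bank0 row1 -> HIT
Acc 14: bank0 row0 -> MISS (open row0); precharges=9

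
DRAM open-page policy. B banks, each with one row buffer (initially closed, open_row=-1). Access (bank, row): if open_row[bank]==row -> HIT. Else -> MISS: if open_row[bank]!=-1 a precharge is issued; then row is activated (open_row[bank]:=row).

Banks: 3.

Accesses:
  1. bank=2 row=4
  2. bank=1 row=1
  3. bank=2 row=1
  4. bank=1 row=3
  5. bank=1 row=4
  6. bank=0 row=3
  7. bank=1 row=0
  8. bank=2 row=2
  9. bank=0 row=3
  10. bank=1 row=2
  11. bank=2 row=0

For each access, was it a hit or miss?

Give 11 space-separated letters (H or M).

Answer: M M M M M M M M H M M

Derivation:
Acc 1: bank2 row4 -> MISS (open row4); precharges=0
Acc 2: bank1 row1 -> MISS (open row1); precharges=0
Acc 3: bank2 row1 -> MISS (open row1); precharges=1
Acc 4: bank1 row3 -> MISS (open row3); precharges=2
Acc 5: bank1 row4 -> MISS (open row4); precharges=3
Acc 6: bank0 row3 -> MISS (open row3); precharges=3
Acc 7: bank1 row0 -> MISS (open row0); precharges=4
Acc 8: bank2 row2 -> MISS (open row2); precharges=5
Acc 9: bank0 row3 -> HIT
Acc 10: bank1 row2 -> MISS (open row2); precharges=6
Acc 11: bank2 row0 -> MISS (open row0); precharges=7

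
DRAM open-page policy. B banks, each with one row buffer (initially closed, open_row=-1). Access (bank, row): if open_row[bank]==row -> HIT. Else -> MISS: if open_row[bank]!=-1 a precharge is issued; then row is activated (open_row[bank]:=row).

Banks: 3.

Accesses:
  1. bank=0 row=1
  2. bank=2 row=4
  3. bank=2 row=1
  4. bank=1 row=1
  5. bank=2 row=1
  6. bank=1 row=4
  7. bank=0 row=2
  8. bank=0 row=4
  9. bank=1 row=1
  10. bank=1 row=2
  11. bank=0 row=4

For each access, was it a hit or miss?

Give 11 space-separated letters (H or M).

Acc 1: bank0 row1 -> MISS (open row1); precharges=0
Acc 2: bank2 row4 -> MISS (open row4); precharges=0
Acc 3: bank2 row1 -> MISS (open row1); precharges=1
Acc 4: bank1 row1 -> MISS (open row1); precharges=1
Acc 5: bank2 row1 -> HIT
Acc 6: bank1 row4 -> MISS (open row4); precharges=2
Acc 7: bank0 row2 -> MISS (open row2); precharges=3
Acc 8: bank0 row4 -> MISS (open row4); precharges=4
Acc 9: bank1 row1 -> MISS (open row1); precharges=5
Acc 10: bank1 row2 -> MISS (open row2); precharges=6
Acc 11: bank0 row4 -> HIT

Answer: M M M M H M M M M M H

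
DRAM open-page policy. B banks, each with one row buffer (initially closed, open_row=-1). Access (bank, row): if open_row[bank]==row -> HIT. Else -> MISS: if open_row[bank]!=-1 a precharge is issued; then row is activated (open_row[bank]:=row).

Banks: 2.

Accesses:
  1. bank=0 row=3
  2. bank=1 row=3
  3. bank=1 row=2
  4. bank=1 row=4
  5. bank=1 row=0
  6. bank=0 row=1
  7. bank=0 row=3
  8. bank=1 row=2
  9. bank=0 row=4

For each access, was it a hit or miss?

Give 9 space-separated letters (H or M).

Answer: M M M M M M M M M

Derivation:
Acc 1: bank0 row3 -> MISS (open row3); precharges=0
Acc 2: bank1 row3 -> MISS (open row3); precharges=0
Acc 3: bank1 row2 -> MISS (open row2); precharges=1
Acc 4: bank1 row4 -> MISS (open row4); precharges=2
Acc 5: bank1 row0 -> MISS (open row0); precharges=3
Acc 6: bank0 row1 -> MISS (open row1); precharges=4
Acc 7: bank0 row3 -> MISS (open row3); precharges=5
Acc 8: bank1 row2 -> MISS (open row2); precharges=6
Acc 9: bank0 row4 -> MISS (open row4); precharges=7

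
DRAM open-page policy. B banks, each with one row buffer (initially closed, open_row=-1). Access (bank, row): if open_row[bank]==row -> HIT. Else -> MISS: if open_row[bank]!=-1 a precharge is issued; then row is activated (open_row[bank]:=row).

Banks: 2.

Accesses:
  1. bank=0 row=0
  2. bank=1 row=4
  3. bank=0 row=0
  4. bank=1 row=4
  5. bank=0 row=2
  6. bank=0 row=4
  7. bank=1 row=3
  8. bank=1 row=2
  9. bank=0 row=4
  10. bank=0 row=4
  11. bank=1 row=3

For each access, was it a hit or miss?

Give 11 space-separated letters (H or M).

Answer: M M H H M M M M H H M

Derivation:
Acc 1: bank0 row0 -> MISS (open row0); precharges=0
Acc 2: bank1 row4 -> MISS (open row4); precharges=0
Acc 3: bank0 row0 -> HIT
Acc 4: bank1 row4 -> HIT
Acc 5: bank0 row2 -> MISS (open row2); precharges=1
Acc 6: bank0 row4 -> MISS (open row4); precharges=2
Acc 7: bank1 row3 -> MISS (open row3); precharges=3
Acc 8: bank1 row2 -> MISS (open row2); precharges=4
Acc 9: bank0 row4 -> HIT
Acc 10: bank0 row4 -> HIT
Acc 11: bank1 row3 -> MISS (open row3); precharges=5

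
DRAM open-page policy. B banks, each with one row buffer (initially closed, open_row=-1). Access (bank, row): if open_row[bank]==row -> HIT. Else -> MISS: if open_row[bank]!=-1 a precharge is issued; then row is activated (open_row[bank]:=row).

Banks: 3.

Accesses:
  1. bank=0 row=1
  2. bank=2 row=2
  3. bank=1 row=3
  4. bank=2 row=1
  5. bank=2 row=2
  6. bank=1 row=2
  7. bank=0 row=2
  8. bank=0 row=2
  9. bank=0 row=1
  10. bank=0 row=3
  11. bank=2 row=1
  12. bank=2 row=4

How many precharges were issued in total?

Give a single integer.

Answer: 8

Derivation:
Acc 1: bank0 row1 -> MISS (open row1); precharges=0
Acc 2: bank2 row2 -> MISS (open row2); precharges=0
Acc 3: bank1 row3 -> MISS (open row3); precharges=0
Acc 4: bank2 row1 -> MISS (open row1); precharges=1
Acc 5: bank2 row2 -> MISS (open row2); precharges=2
Acc 6: bank1 row2 -> MISS (open row2); precharges=3
Acc 7: bank0 row2 -> MISS (open row2); precharges=4
Acc 8: bank0 row2 -> HIT
Acc 9: bank0 row1 -> MISS (open row1); precharges=5
Acc 10: bank0 row3 -> MISS (open row3); precharges=6
Acc 11: bank2 row1 -> MISS (open row1); precharges=7
Acc 12: bank2 row4 -> MISS (open row4); precharges=8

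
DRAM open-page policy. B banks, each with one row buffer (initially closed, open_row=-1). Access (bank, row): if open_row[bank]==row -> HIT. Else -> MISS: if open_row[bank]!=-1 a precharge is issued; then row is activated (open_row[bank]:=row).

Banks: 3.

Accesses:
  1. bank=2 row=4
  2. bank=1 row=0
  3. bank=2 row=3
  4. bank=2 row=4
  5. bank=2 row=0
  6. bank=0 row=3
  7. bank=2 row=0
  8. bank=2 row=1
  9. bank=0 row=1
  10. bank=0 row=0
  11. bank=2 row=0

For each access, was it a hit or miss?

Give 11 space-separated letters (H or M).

Acc 1: bank2 row4 -> MISS (open row4); precharges=0
Acc 2: bank1 row0 -> MISS (open row0); precharges=0
Acc 3: bank2 row3 -> MISS (open row3); precharges=1
Acc 4: bank2 row4 -> MISS (open row4); precharges=2
Acc 5: bank2 row0 -> MISS (open row0); precharges=3
Acc 6: bank0 row3 -> MISS (open row3); precharges=3
Acc 7: bank2 row0 -> HIT
Acc 8: bank2 row1 -> MISS (open row1); precharges=4
Acc 9: bank0 row1 -> MISS (open row1); precharges=5
Acc 10: bank0 row0 -> MISS (open row0); precharges=6
Acc 11: bank2 row0 -> MISS (open row0); precharges=7

Answer: M M M M M M H M M M M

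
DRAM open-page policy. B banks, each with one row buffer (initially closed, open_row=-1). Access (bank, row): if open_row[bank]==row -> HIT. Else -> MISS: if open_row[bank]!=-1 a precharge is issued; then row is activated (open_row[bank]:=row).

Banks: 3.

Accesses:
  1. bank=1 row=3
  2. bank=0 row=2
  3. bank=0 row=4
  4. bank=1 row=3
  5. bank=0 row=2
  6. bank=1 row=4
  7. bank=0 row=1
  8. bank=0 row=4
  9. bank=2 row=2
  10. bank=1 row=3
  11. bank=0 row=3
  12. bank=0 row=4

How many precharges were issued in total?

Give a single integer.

Acc 1: bank1 row3 -> MISS (open row3); precharges=0
Acc 2: bank0 row2 -> MISS (open row2); precharges=0
Acc 3: bank0 row4 -> MISS (open row4); precharges=1
Acc 4: bank1 row3 -> HIT
Acc 5: bank0 row2 -> MISS (open row2); precharges=2
Acc 6: bank1 row4 -> MISS (open row4); precharges=3
Acc 7: bank0 row1 -> MISS (open row1); precharges=4
Acc 8: bank0 row4 -> MISS (open row4); precharges=5
Acc 9: bank2 row2 -> MISS (open row2); precharges=5
Acc 10: bank1 row3 -> MISS (open row3); precharges=6
Acc 11: bank0 row3 -> MISS (open row3); precharges=7
Acc 12: bank0 row4 -> MISS (open row4); precharges=8

Answer: 8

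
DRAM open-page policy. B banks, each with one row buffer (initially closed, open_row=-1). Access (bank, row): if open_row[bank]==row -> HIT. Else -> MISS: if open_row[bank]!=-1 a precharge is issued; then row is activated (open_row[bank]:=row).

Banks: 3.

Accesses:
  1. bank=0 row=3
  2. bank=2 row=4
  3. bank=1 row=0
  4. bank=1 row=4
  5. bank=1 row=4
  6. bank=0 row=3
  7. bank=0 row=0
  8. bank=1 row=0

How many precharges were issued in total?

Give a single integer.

Answer: 3

Derivation:
Acc 1: bank0 row3 -> MISS (open row3); precharges=0
Acc 2: bank2 row4 -> MISS (open row4); precharges=0
Acc 3: bank1 row0 -> MISS (open row0); precharges=0
Acc 4: bank1 row4 -> MISS (open row4); precharges=1
Acc 5: bank1 row4 -> HIT
Acc 6: bank0 row3 -> HIT
Acc 7: bank0 row0 -> MISS (open row0); precharges=2
Acc 8: bank1 row0 -> MISS (open row0); precharges=3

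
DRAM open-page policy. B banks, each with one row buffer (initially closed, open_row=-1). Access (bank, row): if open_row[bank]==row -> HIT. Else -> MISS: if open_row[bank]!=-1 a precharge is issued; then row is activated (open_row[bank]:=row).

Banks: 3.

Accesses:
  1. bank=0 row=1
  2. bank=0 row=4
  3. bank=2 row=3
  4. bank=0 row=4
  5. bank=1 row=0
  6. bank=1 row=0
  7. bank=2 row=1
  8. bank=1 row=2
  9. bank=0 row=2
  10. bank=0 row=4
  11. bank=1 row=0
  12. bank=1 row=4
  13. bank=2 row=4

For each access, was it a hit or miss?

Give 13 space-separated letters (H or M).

Acc 1: bank0 row1 -> MISS (open row1); precharges=0
Acc 2: bank0 row4 -> MISS (open row4); precharges=1
Acc 3: bank2 row3 -> MISS (open row3); precharges=1
Acc 4: bank0 row4 -> HIT
Acc 5: bank1 row0 -> MISS (open row0); precharges=1
Acc 6: bank1 row0 -> HIT
Acc 7: bank2 row1 -> MISS (open row1); precharges=2
Acc 8: bank1 row2 -> MISS (open row2); precharges=3
Acc 9: bank0 row2 -> MISS (open row2); precharges=4
Acc 10: bank0 row4 -> MISS (open row4); precharges=5
Acc 11: bank1 row0 -> MISS (open row0); precharges=6
Acc 12: bank1 row4 -> MISS (open row4); precharges=7
Acc 13: bank2 row4 -> MISS (open row4); precharges=8

Answer: M M M H M H M M M M M M M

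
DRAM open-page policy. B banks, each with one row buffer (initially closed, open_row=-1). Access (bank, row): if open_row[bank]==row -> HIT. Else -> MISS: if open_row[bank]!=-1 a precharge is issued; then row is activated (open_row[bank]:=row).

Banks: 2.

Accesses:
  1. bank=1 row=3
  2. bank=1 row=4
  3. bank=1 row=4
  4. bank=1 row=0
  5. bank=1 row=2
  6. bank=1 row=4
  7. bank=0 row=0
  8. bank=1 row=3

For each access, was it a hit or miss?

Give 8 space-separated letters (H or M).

Answer: M M H M M M M M

Derivation:
Acc 1: bank1 row3 -> MISS (open row3); precharges=0
Acc 2: bank1 row4 -> MISS (open row4); precharges=1
Acc 3: bank1 row4 -> HIT
Acc 4: bank1 row0 -> MISS (open row0); precharges=2
Acc 5: bank1 row2 -> MISS (open row2); precharges=3
Acc 6: bank1 row4 -> MISS (open row4); precharges=4
Acc 7: bank0 row0 -> MISS (open row0); precharges=4
Acc 8: bank1 row3 -> MISS (open row3); precharges=5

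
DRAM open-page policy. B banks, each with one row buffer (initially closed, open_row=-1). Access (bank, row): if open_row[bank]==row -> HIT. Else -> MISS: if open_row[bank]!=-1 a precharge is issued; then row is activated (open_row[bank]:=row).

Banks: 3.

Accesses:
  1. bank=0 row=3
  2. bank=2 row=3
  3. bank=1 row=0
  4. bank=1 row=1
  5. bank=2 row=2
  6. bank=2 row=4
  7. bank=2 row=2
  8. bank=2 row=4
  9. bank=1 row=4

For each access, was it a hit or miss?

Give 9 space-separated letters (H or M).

Acc 1: bank0 row3 -> MISS (open row3); precharges=0
Acc 2: bank2 row3 -> MISS (open row3); precharges=0
Acc 3: bank1 row0 -> MISS (open row0); precharges=0
Acc 4: bank1 row1 -> MISS (open row1); precharges=1
Acc 5: bank2 row2 -> MISS (open row2); precharges=2
Acc 6: bank2 row4 -> MISS (open row4); precharges=3
Acc 7: bank2 row2 -> MISS (open row2); precharges=4
Acc 8: bank2 row4 -> MISS (open row4); precharges=5
Acc 9: bank1 row4 -> MISS (open row4); precharges=6

Answer: M M M M M M M M M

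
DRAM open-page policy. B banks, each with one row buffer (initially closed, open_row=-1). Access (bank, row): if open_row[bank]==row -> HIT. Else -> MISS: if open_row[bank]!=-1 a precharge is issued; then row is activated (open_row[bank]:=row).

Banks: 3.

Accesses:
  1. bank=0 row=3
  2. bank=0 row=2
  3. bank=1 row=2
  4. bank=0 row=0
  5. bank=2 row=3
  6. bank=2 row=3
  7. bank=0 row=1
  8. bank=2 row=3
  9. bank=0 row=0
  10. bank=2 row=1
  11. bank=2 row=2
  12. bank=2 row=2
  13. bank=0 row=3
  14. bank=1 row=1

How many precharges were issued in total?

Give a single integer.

Acc 1: bank0 row3 -> MISS (open row3); precharges=0
Acc 2: bank0 row2 -> MISS (open row2); precharges=1
Acc 3: bank1 row2 -> MISS (open row2); precharges=1
Acc 4: bank0 row0 -> MISS (open row0); precharges=2
Acc 5: bank2 row3 -> MISS (open row3); precharges=2
Acc 6: bank2 row3 -> HIT
Acc 7: bank0 row1 -> MISS (open row1); precharges=3
Acc 8: bank2 row3 -> HIT
Acc 9: bank0 row0 -> MISS (open row0); precharges=4
Acc 10: bank2 row1 -> MISS (open row1); precharges=5
Acc 11: bank2 row2 -> MISS (open row2); precharges=6
Acc 12: bank2 row2 -> HIT
Acc 13: bank0 row3 -> MISS (open row3); precharges=7
Acc 14: bank1 row1 -> MISS (open row1); precharges=8

Answer: 8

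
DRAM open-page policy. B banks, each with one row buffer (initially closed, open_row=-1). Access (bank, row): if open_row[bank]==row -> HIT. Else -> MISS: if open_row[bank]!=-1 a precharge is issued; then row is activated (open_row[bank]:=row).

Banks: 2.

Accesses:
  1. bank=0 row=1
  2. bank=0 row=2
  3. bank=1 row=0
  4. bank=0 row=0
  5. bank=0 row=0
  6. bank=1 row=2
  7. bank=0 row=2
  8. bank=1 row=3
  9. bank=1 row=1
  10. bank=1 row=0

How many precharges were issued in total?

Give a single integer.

Acc 1: bank0 row1 -> MISS (open row1); precharges=0
Acc 2: bank0 row2 -> MISS (open row2); precharges=1
Acc 3: bank1 row0 -> MISS (open row0); precharges=1
Acc 4: bank0 row0 -> MISS (open row0); precharges=2
Acc 5: bank0 row0 -> HIT
Acc 6: bank1 row2 -> MISS (open row2); precharges=3
Acc 7: bank0 row2 -> MISS (open row2); precharges=4
Acc 8: bank1 row3 -> MISS (open row3); precharges=5
Acc 9: bank1 row1 -> MISS (open row1); precharges=6
Acc 10: bank1 row0 -> MISS (open row0); precharges=7

Answer: 7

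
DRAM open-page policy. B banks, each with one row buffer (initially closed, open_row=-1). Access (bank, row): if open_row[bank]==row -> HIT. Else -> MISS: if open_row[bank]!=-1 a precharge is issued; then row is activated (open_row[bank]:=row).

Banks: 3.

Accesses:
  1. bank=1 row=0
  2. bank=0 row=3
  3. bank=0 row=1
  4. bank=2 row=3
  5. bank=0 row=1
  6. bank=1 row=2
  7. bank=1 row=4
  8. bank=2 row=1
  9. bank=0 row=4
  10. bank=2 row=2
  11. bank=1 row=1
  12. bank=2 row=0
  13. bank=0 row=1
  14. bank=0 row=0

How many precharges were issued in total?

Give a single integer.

Answer: 10

Derivation:
Acc 1: bank1 row0 -> MISS (open row0); precharges=0
Acc 2: bank0 row3 -> MISS (open row3); precharges=0
Acc 3: bank0 row1 -> MISS (open row1); precharges=1
Acc 4: bank2 row3 -> MISS (open row3); precharges=1
Acc 5: bank0 row1 -> HIT
Acc 6: bank1 row2 -> MISS (open row2); precharges=2
Acc 7: bank1 row4 -> MISS (open row4); precharges=3
Acc 8: bank2 row1 -> MISS (open row1); precharges=4
Acc 9: bank0 row4 -> MISS (open row4); precharges=5
Acc 10: bank2 row2 -> MISS (open row2); precharges=6
Acc 11: bank1 row1 -> MISS (open row1); precharges=7
Acc 12: bank2 row0 -> MISS (open row0); precharges=8
Acc 13: bank0 row1 -> MISS (open row1); precharges=9
Acc 14: bank0 row0 -> MISS (open row0); precharges=10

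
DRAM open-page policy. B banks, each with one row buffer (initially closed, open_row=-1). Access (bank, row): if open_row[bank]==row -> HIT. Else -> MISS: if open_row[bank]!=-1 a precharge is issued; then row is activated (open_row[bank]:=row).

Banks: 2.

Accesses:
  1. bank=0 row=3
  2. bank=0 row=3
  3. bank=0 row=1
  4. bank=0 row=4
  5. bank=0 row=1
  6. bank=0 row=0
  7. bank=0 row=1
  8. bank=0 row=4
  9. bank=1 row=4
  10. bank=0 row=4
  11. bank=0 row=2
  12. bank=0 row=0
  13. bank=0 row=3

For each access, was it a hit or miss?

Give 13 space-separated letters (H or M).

Acc 1: bank0 row3 -> MISS (open row3); precharges=0
Acc 2: bank0 row3 -> HIT
Acc 3: bank0 row1 -> MISS (open row1); precharges=1
Acc 4: bank0 row4 -> MISS (open row4); precharges=2
Acc 5: bank0 row1 -> MISS (open row1); precharges=3
Acc 6: bank0 row0 -> MISS (open row0); precharges=4
Acc 7: bank0 row1 -> MISS (open row1); precharges=5
Acc 8: bank0 row4 -> MISS (open row4); precharges=6
Acc 9: bank1 row4 -> MISS (open row4); precharges=6
Acc 10: bank0 row4 -> HIT
Acc 11: bank0 row2 -> MISS (open row2); precharges=7
Acc 12: bank0 row0 -> MISS (open row0); precharges=8
Acc 13: bank0 row3 -> MISS (open row3); precharges=9

Answer: M H M M M M M M M H M M M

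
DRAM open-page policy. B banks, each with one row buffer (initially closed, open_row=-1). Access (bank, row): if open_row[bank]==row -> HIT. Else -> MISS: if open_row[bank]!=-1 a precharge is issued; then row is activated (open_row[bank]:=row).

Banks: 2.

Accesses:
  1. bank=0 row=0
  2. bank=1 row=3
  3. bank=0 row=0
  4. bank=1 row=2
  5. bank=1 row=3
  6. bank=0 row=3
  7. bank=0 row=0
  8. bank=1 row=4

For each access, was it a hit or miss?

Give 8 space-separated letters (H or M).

Answer: M M H M M M M M

Derivation:
Acc 1: bank0 row0 -> MISS (open row0); precharges=0
Acc 2: bank1 row3 -> MISS (open row3); precharges=0
Acc 3: bank0 row0 -> HIT
Acc 4: bank1 row2 -> MISS (open row2); precharges=1
Acc 5: bank1 row3 -> MISS (open row3); precharges=2
Acc 6: bank0 row3 -> MISS (open row3); precharges=3
Acc 7: bank0 row0 -> MISS (open row0); precharges=4
Acc 8: bank1 row4 -> MISS (open row4); precharges=5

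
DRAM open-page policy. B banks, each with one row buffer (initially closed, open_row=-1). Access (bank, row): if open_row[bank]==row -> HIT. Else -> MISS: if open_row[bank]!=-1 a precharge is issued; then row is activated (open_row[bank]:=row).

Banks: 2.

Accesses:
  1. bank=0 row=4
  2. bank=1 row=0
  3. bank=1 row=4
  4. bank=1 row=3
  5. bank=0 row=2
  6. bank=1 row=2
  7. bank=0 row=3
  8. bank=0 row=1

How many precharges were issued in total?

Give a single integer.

Answer: 6

Derivation:
Acc 1: bank0 row4 -> MISS (open row4); precharges=0
Acc 2: bank1 row0 -> MISS (open row0); precharges=0
Acc 3: bank1 row4 -> MISS (open row4); precharges=1
Acc 4: bank1 row3 -> MISS (open row3); precharges=2
Acc 5: bank0 row2 -> MISS (open row2); precharges=3
Acc 6: bank1 row2 -> MISS (open row2); precharges=4
Acc 7: bank0 row3 -> MISS (open row3); precharges=5
Acc 8: bank0 row1 -> MISS (open row1); precharges=6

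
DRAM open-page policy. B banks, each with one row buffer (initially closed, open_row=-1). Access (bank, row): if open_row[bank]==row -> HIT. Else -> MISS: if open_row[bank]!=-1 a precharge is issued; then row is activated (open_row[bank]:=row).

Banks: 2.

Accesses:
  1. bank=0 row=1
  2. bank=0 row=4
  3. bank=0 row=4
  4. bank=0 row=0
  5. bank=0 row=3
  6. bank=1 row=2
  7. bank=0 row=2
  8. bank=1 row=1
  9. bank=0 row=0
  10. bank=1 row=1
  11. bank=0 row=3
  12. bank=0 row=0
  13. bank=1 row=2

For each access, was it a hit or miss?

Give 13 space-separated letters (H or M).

Answer: M M H M M M M M M H M M M

Derivation:
Acc 1: bank0 row1 -> MISS (open row1); precharges=0
Acc 2: bank0 row4 -> MISS (open row4); precharges=1
Acc 3: bank0 row4 -> HIT
Acc 4: bank0 row0 -> MISS (open row0); precharges=2
Acc 5: bank0 row3 -> MISS (open row3); precharges=3
Acc 6: bank1 row2 -> MISS (open row2); precharges=3
Acc 7: bank0 row2 -> MISS (open row2); precharges=4
Acc 8: bank1 row1 -> MISS (open row1); precharges=5
Acc 9: bank0 row0 -> MISS (open row0); precharges=6
Acc 10: bank1 row1 -> HIT
Acc 11: bank0 row3 -> MISS (open row3); precharges=7
Acc 12: bank0 row0 -> MISS (open row0); precharges=8
Acc 13: bank1 row2 -> MISS (open row2); precharges=9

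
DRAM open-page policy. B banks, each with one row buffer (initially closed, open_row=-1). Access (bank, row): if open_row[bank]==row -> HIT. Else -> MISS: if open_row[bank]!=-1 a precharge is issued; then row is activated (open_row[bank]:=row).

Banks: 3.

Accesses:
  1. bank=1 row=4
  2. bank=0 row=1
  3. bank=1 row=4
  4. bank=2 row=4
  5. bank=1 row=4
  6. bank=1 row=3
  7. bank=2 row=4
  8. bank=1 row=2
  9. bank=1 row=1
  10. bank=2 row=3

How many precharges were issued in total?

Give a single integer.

Acc 1: bank1 row4 -> MISS (open row4); precharges=0
Acc 2: bank0 row1 -> MISS (open row1); precharges=0
Acc 3: bank1 row4 -> HIT
Acc 4: bank2 row4 -> MISS (open row4); precharges=0
Acc 5: bank1 row4 -> HIT
Acc 6: bank1 row3 -> MISS (open row3); precharges=1
Acc 7: bank2 row4 -> HIT
Acc 8: bank1 row2 -> MISS (open row2); precharges=2
Acc 9: bank1 row1 -> MISS (open row1); precharges=3
Acc 10: bank2 row3 -> MISS (open row3); precharges=4

Answer: 4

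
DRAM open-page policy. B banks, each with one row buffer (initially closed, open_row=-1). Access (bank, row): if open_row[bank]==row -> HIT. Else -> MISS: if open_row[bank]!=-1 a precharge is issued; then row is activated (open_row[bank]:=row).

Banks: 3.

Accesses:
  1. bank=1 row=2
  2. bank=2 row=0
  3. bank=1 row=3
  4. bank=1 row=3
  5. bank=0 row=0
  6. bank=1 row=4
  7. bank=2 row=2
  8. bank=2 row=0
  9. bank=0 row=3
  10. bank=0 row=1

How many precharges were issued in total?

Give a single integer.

Acc 1: bank1 row2 -> MISS (open row2); precharges=0
Acc 2: bank2 row0 -> MISS (open row0); precharges=0
Acc 3: bank1 row3 -> MISS (open row3); precharges=1
Acc 4: bank1 row3 -> HIT
Acc 5: bank0 row0 -> MISS (open row0); precharges=1
Acc 6: bank1 row4 -> MISS (open row4); precharges=2
Acc 7: bank2 row2 -> MISS (open row2); precharges=3
Acc 8: bank2 row0 -> MISS (open row0); precharges=4
Acc 9: bank0 row3 -> MISS (open row3); precharges=5
Acc 10: bank0 row1 -> MISS (open row1); precharges=6

Answer: 6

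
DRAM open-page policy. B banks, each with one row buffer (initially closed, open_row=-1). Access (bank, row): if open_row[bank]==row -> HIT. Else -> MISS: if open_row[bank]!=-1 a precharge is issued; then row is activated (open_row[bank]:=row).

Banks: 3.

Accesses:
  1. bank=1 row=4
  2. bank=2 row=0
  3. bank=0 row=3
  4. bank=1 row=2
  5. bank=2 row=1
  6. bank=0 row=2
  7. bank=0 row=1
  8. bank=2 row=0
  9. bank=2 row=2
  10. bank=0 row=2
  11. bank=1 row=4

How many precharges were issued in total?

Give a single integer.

Acc 1: bank1 row4 -> MISS (open row4); precharges=0
Acc 2: bank2 row0 -> MISS (open row0); precharges=0
Acc 3: bank0 row3 -> MISS (open row3); precharges=0
Acc 4: bank1 row2 -> MISS (open row2); precharges=1
Acc 5: bank2 row1 -> MISS (open row1); precharges=2
Acc 6: bank0 row2 -> MISS (open row2); precharges=3
Acc 7: bank0 row1 -> MISS (open row1); precharges=4
Acc 8: bank2 row0 -> MISS (open row0); precharges=5
Acc 9: bank2 row2 -> MISS (open row2); precharges=6
Acc 10: bank0 row2 -> MISS (open row2); precharges=7
Acc 11: bank1 row4 -> MISS (open row4); precharges=8

Answer: 8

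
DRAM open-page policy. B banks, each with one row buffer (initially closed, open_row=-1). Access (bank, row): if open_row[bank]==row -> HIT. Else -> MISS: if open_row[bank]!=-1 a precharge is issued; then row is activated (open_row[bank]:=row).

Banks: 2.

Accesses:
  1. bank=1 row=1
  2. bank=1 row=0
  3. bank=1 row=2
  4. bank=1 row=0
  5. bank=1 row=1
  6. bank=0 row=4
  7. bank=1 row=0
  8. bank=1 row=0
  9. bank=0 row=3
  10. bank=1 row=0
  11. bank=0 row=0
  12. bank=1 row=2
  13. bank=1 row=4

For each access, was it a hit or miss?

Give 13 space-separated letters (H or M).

Answer: M M M M M M M H M H M M M

Derivation:
Acc 1: bank1 row1 -> MISS (open row1); precharges=0
Acc 2: bank1 row0 -> MISS (open row0); precharges=1
Acc 3: bank1 row2 -> MISS (open row2); precharges=2
Acc 4: bank1 row0 -> MISS (open row0); precharges=3
Acc 5: bank1 row1 -> MISS (open row1); precharges=4
Acc 6: bank0 row4 -> MISS (open row4); precharges=4
Acc 7: bank1 row0 -> MISS (open row0); precharges=5
Acc 8: bank1 row0 -> HIT
Acc 9: bank0 row3 -> MISS (open row3); precharges=6
Acc 10: bank1 row0 -> HIT
Acc 11: bank0 row0 -> MISS (open row0); precharges=7
Acc 12: bank1 row2 -> MISS (open row2); precharges=8
Acc 13: bank1 row4 -> MISS (open row4); precharges=9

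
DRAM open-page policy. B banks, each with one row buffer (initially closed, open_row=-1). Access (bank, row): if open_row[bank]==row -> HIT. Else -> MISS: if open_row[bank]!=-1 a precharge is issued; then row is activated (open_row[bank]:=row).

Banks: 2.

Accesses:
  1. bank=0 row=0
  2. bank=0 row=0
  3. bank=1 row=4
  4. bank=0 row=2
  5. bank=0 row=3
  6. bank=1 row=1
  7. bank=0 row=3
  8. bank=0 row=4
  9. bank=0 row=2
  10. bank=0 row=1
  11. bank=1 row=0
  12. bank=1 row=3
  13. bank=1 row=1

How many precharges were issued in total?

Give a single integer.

Acc 1: bank0 row0 -> MISS (open row0); precharges=0
Acc 2: bank0 row0 -> HIT
Acc 3: bank1 row4 -> MISS (open row4); precharges=0
Acc 4: bank0 row2 -> MISS (open row2); precharges=1
Acc 5: bank0 row3 -> MISS (open row3); precharges=2
Acc 6: bank1 row1 -> MISS (open row1); precharges=3
Acc 7: bank0 row3 -> HIT
Acc 8: bank0 row4 -> MISS (open row4); precharges=4
Acc 9: bank0 row2 -> MISS (open row2); precharges=5
Acc 10: bank0 row1 -> MISS (open row1); precharges=6
Acc 11: bank1 row0 -> MISS (open row0); precharges=7
Acc 12: bank1 row3 -> MISS (open row3); precharges=8
Acc 13: bank1 row1 -> MISS (open row1); precharges=9

Answer: 9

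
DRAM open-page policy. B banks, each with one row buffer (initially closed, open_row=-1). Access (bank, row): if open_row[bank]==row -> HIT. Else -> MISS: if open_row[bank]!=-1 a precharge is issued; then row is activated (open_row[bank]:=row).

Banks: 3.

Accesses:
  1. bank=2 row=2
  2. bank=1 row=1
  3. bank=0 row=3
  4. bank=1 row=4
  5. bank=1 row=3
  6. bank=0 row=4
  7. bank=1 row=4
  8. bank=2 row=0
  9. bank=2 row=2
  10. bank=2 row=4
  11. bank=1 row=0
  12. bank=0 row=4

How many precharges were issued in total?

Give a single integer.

Answer: 8

Derivation:
Acc 1: bank2 row2 -> MISS (open row2); precharges=0
Acc 2: bank1 row1 -> MISS (open row1); precharges=0
Acc 3: bank0 row3 -> MISS (open row3); precharges=0
Acc 4: bank1 row4 -> MISS (open row4); precharges=1
Acc 5: bank1 row3 -> MISS (open row3); precharges=2
Acc 6: bank0 row4 -> MISS (open row4); precharges=3
Acc 7: bank1 row4 -> MISS (open row4); precharges=4
Acc 8: bank2 row0 -> MISS (open row0); precharges=5
Acc 9: bank2 row2 -> MISS (open row2); precharges=6
Acc 10: bank2 row4 -> MISS (open row4); precharges=7
Acc 11: bank1 row0 -> MISS (open row0); precharges=8
Acc 12: bank0 row4 -> HIT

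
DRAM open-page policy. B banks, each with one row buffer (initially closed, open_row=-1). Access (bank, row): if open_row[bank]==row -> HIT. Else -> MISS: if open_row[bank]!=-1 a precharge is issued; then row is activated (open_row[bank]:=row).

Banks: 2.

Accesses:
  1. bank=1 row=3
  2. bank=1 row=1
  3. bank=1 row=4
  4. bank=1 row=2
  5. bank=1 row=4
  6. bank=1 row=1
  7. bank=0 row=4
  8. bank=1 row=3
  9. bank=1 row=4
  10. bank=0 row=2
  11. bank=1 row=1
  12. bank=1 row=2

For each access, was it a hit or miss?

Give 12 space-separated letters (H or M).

Acc 1: bank1 row3 -> MISS (open row3); precharges=0
Acc 2: bank1 row1 -> MISS (open row1); precharges=1
Acc 3: bank1 row4 -> MISS (open row4); precharges=2
Acc 4: bank1 row2 -> MISS (open row2); precharges=3
Acc 5: bank1 row4 -> MISS (open row4); precharges=4
Acc 6: bank1 row1 -> MISS (open row1); precharges=5
Acc 7: bank0 row4 -> MISS (open row4); precharges=5
Acc 8: bank1 row3 -> MISS (open row3); precharges=6
Acc 9: bank1 row4 -> MISS (open row4); precharges=7
Acc 10: bank0 row2 -> MISS (open row2); precharges=8
Acc 11: bank1 row1 -> MISS (open row1); precharges=9
Acc 12: bank1 row2 -> MISS (open row2); precharges=10

Answer: M M M M M M M M M M M M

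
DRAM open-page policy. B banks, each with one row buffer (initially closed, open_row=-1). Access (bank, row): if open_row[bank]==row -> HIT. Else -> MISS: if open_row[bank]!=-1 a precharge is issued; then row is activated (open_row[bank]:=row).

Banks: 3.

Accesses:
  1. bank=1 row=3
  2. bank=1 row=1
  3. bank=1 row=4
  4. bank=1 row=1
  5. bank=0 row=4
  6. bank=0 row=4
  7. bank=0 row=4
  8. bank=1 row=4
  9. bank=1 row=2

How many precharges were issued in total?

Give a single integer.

Answer: 5

Derivation:
Acc 1: bank1 row3 -> MISS (open row3); precharges=0
Acc 2: bank1 row1 -> MISS (open row1); precharges=1
Acc 3: bank1 row4 -> MISS (open row4); precharges=2
Acc 4: bank1 row1 -> MISS (open row1); precharges=3
Acc 5: bank0 row4 -> MISS (open row4); precharges=3
Acc 6: bank0 row4 -> HIT
Acc 7: bank0 row4 -> HIT
Acc 8: bank1 row4 -> MISS (open row4); precharges=4
Acc 9: bank1 row2 -> MISS (open row2); precharges=5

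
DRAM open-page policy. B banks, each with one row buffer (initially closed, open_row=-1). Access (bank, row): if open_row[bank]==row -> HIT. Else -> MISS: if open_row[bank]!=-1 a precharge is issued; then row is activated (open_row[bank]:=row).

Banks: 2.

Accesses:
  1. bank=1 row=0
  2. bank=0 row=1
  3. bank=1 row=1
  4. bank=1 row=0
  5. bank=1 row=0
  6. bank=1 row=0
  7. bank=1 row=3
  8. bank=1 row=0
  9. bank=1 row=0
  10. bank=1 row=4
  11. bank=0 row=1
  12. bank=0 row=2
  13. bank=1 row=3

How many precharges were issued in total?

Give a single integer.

Answer: 7

Derivation:
Acc 1: bank1 row0 -> MISS (open row0); precharges=0
Acc 2: bank0 row1 -> MISS (open row1); precharges=0
Acc 3: bank1 row1 -> MISS (open row1); precharges=1
Acc 4: bank1 row0 -> MISS (open row0); precharges=2
Acc 5: bank1 row0 -> HIT
Acc 6: bank1 row0 -> HIT
Acc 7: bank1 row3 -> MISS (open row3); precharges=3
Acc 8: bank1 row0 -> MISS (open row0); precharges=4
Acc 9: bank1 row0 -> HIT
Acc 10: bank1 row4 -> MISS (open row4); precharges=5
Acc 11: bank0 row1 -> HIT
Acc 12: bank0 row2 -> MISS (open row2); precharges=6
Acc 13: bank1 row3 -> MISS (open row3); precharges=7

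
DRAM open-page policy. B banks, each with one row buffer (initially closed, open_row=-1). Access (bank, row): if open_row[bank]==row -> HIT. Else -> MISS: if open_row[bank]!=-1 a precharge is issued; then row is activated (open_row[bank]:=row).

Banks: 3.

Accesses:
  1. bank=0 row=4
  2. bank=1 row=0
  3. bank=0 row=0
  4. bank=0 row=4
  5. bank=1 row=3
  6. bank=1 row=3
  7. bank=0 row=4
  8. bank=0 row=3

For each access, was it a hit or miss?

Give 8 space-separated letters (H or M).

Acc 1: bank0 row4 -> MISS (open row4); precharges=0
Acc 2: bank1 row0 -> MISS (open row0); precharges=0
Acc 3: bank0 row0 -> MISS (open row0); precharges=1
Acc 4: bank0 row4 -> MISS (open row4); precharges=2
Acc 5: bank1 row3 -> MISS (open row3); precharges=3
Acc 6: bank1 row3 -> HIT
Acc 7: bank0 row4 -> HIT
Acc 8: bank0 row3 -> MISS (open row3); precharges=4

Answer: M M M M M H H M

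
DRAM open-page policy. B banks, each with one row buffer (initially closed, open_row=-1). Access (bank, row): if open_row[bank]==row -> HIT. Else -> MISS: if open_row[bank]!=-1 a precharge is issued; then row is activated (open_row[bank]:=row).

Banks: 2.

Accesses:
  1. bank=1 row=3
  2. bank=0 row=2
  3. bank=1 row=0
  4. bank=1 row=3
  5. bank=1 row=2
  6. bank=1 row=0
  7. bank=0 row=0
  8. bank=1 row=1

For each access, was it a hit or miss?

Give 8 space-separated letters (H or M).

Acc 1: bank1 row3 -> MISS (open row3); precharges=0
Acc 2: bank0 row2 -> MISS (open row2); precharges=0
Acc 3: bank1 row0 -> MISS (open row0); precharges=1
Acc 4: bank1 row3 -> MISS (open row3); precharges=2
Acc 5: bank1 row2 -> MISS (open row2); precharges=3
Acc 6: bank1 row0 -> MISS (open row0); precharges=4
Acc 7: bank0 row0 -> MISS (open row0); precharges=5
Acc 8: bank1 row1 -> MISS (open row1); precharges=6

Answer: M M M M M M M M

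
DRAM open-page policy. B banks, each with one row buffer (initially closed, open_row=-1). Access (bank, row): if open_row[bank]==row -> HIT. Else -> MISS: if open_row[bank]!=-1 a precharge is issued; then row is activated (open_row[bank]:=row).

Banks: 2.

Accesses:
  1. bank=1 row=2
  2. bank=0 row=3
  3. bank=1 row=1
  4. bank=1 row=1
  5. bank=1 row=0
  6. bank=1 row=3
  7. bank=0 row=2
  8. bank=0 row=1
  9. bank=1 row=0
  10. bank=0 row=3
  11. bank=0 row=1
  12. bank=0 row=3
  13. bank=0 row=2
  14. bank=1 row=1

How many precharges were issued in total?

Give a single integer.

Acc 1: bank1 row2 -> MISS (open row2); precharges=0
Acc 2: bank0 row3 -> MISS (open row3); precharges=0
Acc 3: bank1 row1 -> MISS (open row1); precharges=1
Acc 4: bank1 row1 -> HIT
Acc 5: bank1 row0 -> MISS (open row0); precharges=2
Acc 6: bank1 row3 -> MISS (open row3); precharges=3
Acc 7: bank0 row2 -> MISS (open row2); precharges=4
Acc 8: bank0 row1 -> MISS (open row1); precharges=5
Acc 9: bank1 row0 -> MISS (open row0); precharges=6
Acc 10: bank0 row3 -> MISS (open row3); precharges=7
Acc 11: bank0 row1 -> MISS (open row1); precharges=8
Acc 12: bank0 row3 -> MISS (open row3); precharges=9
Acc 13: bank0 row2 -> MISS (open row2); precharges=10
Acc 14: bank1 row1 -> MISS (open row1); precharges=11

Answer: 11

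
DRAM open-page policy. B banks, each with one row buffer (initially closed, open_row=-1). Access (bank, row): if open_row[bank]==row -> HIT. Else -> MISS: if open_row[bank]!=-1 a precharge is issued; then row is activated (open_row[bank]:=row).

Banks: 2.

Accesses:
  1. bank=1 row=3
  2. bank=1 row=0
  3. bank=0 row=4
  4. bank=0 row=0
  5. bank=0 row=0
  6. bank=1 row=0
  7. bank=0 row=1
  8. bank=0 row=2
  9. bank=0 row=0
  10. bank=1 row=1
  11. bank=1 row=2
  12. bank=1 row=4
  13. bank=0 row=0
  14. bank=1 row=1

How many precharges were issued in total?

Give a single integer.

Acc 1: bank1 row3 -> MISS (open row3); precharges=0
Acc 2: bank1 row0 -> MISS (open row0); precharges=1
Acc 3: bank0 row4 -> MISS (open row4); precharges=1
Acc 4: bank0 row0 -> MISS (open row0); precharges=2
Acc 5: bank0 row0 -> HIT
Acc 6: bank1 row0 -> HIT
Acc 7: bank0 row1 -> MISS (open row1); precharges=3
Acc 8: bank0 row2 -> MISS (open row2); precharges=4
Acc 9: bank0 row0 -> MISS (open row0); precharges=5
Acc 10: bank1 row1 -> MISS (open row1); precharges=6
Acc 11: bank1 row2 -> MISS (open row2); precharges=7
Acc 12: bank1 row4 -> MISS (open row4); precharges=8
Acc 13: bank0 row0 -> HIT
Acc 14: bank1 row1 -> MISS (open row1); precharges=9

Answer: 9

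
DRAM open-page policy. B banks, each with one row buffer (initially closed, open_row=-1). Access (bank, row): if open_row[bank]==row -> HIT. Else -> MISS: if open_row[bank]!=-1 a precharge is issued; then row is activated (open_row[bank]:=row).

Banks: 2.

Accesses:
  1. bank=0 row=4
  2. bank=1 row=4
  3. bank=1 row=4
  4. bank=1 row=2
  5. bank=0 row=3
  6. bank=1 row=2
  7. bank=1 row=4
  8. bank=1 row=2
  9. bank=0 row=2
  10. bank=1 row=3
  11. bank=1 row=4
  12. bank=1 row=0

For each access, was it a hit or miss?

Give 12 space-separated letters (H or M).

Acc 1: bank0 row4 -> MISS (open row4); precharges=0
Acc 2: bank1 row4 -> MISS (open row4); precharges=0
Acc 3: bank1 row4 -> HIT
Acc 4: bank1 row2 -> MISS (open row2); precharges=1
Acc 5: bank0 row3 -> MISS (open row3); precharges=2
Acc 6: bank1 row2 -> HIT
Acc 7: bank1 row4 -> MISS (open row4); precharges=3
Acc 8: bank1 row2 -> MISS (open row2); precharges=4
Acc 9: bank0 row2 -> MISS (open row2); precharges=5
Acc 10: bank1 row3 -> MISS (open row3); precharges=6
Acc 11: bank1 row4 -> MISS (open row4); precharges=7
Acc 12: bank1 row0 -> MISS (open row0); precharges=8

Answer: M M H M M H M M M M M M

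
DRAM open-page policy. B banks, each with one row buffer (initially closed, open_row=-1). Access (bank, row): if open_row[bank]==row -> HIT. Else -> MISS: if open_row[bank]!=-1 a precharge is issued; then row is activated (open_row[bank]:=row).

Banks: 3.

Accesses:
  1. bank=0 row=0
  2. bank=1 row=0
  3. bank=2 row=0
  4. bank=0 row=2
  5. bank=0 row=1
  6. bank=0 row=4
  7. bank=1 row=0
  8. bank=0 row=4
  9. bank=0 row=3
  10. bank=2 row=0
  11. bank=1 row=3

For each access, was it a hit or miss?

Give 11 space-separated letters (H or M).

Acc 1: bank0 row0 -> MISS (open row0); precharges=0
Acc 2: bank1 row0 -> MISS (open row0); precharges=0
Acc 3: bank2 row0 -> MISS (open row0); precharges=0
Acc 4: bank0 row2 -> MISS (open row2); precharges=1
Acc 5: bank0 row1 -> MISS (open row1); precharges=2
Acc 6: bank0 row4 -> MISS (open row4); precharges=3
Acc 7: bank1 row0 -> HIT
Acc 8: bank0 row4 -> HIT
Acc 9: bank0 row3 -> MISS (open row3); precharges=4
Acc 10: bank2 row0 -> HIT
Acc 11: bank1 row3 -> MISS (open row3); precharges=5

Answer: M M M M M M H H M H M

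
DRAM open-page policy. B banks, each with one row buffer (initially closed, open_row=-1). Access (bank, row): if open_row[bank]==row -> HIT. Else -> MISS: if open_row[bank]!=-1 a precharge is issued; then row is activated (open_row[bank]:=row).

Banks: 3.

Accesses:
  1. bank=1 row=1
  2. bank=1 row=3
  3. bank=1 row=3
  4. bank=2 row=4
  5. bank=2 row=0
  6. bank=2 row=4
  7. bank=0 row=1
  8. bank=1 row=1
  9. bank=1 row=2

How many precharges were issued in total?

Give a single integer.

Answer: 5

Derivation:
Acc 1: bank1 row1 -> MISS (open row1); precharges=0
Acc 2: bank1 row3 -> MISS (open row3); precharges=1
Acc 3: bank1 row3 -> HIT
Acc 4: bank2 row4 -> MISS (open row4); precharges=1
Acc 5: bank2 row0 -> MISS (open row0); precharges=2
Acc 6: bank2 row4 -> MISS (open row4); precharges=3
Acc 7: bank0 row1 -> MISS (open row1); precharges=3
Acc 8: bank1 row1 -> MISS (open row1); precharges=4
Acc 9: bank1 row2 -> MISS (open row2); precharges=5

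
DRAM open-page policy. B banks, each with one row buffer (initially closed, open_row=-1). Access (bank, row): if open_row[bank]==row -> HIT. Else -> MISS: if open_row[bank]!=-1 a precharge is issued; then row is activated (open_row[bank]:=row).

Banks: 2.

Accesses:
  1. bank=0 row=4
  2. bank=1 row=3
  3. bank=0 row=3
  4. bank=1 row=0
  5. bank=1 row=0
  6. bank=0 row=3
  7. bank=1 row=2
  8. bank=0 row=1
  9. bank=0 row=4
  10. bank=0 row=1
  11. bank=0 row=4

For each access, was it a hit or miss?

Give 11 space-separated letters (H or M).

Answer: M M M M H H M M M M M

Derivation:
Acc 1: bank0 row4 -> MISS (open row4); precharges=0
Acc 2: bank1 row3 -> MISS (open row3); precharges=0
Acc 3: bank0 row3 -> MISS (open row3); precharges=1
Acc 4: bank1 row0 -> MISS (open row0); precharges=2
Acc 5: bank1 row0 -> HIT
Acc 6: bank0 row3 -> HIT
Acc 7: bank1 row2 -> MISS (open row2); precharges=3
Acc 8: bank0 row1 -> MISS (open row1); precharges=4
Acc 9: bank0 row4 -> MISS (open row4); precharges=5
Acc 10: bank0 row1 -> MISS (open row1); precharges=6
Acc 11: bank0 row4 -> MISS (open row4); precharges=7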